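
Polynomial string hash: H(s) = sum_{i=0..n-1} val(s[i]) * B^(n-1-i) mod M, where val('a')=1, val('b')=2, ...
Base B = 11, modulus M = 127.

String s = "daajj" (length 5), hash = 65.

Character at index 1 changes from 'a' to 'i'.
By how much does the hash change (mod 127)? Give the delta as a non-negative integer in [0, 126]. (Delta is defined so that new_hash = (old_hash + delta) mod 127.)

Delta formula: (val(new) - val(old)) * B^(n-1-k) mod M
  val('i') - val('a') = 9 - 1 = 8
  B^(n-1-k) = 11^3 mod 127 = 61
  Delta = 8 * 61 mod 127 = 107

Answer: 107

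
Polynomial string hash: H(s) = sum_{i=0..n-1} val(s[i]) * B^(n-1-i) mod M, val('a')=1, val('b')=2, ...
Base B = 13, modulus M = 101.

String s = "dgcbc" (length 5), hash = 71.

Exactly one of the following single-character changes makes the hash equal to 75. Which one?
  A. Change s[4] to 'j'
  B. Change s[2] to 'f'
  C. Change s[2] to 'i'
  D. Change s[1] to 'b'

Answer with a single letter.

Option A: s[4]='c'->'j', delta=(10-3)*13^0 mod 101 = 7, hash=71+7 mod 101 = 78
Option B: s[2]='c'->'f', delta=(6-3)*13^2 mod 101 = 2, hash=71+2 mod 101 = 73
Option C: s[2]='c'->'i', delta=(9-3)*13^2 mod 101 = 4, hash=71+4 mod 101 = 75 <-- target
Option D: s[1]='g'->'b', delta=(2-7)*13^3 mod 101 = 24, hash=71+24 mod 101 = 95

Answer: C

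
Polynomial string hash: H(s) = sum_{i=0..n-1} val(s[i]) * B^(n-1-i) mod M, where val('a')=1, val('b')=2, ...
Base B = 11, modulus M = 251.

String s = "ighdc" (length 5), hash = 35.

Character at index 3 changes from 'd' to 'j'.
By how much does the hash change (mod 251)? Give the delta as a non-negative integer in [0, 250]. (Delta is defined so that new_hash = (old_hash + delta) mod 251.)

Delta formula: (val(new) - val(old)) * B^(n-1-k) mod M
  val('j') - val('d') = 10 - 4 = 6
  B^(n-1-k) = 11^1 mod 251 = 11
  Delta = 6 * 11 mod 251 = 66

Answer: 66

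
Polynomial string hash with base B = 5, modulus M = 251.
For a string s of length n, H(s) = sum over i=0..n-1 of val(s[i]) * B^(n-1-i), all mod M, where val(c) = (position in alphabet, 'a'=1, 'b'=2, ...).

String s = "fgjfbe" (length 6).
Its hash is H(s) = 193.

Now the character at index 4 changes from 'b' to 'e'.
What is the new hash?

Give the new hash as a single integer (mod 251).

val('b') = 2, val('e') = 5
Position k = 4, exponent = n-1-k = 1
B^1 mod M = 5^1 mod 251 = 5
Delta = (5 - 2) * 5 mod 251 = 15
New hash = (193 + 15) mod 251 = 208

Answer: 208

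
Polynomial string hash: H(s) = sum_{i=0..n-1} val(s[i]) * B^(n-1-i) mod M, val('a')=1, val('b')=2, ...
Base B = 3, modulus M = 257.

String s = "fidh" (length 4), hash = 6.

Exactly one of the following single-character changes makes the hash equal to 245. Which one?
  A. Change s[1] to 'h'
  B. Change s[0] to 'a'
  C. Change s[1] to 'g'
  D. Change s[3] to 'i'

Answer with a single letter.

Answer: C

Derivation:
Option A: s[1]='i'->'h', delta=(8-9)*3^2 mod 257 = 248, hash=6+248 mod 257 = 254
Option B: s[0]='f'->'a', delta=(1-6)*3^3 mod 257 = 122, hash=6+122 mod 257 = 128
Option C: s[1]='i'->'g', delta=(7-9)*3^2 mod 257 = 239, hash=6+239 mod 257 = 245 <-- target
Option D: s[3]='h'->'i', delta=(9-8)*3^0 mod 257 = 1, hash=6+1 mod 257 = 7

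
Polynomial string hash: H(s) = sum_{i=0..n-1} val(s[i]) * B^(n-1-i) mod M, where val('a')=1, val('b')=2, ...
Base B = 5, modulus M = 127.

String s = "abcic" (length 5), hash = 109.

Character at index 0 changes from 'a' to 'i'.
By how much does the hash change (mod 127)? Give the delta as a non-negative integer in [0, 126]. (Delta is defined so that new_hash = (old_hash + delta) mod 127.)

Delta formula: (val(new) - val(old)) * B^(n-1-k) mod M
  val('i') - val('a') = 9 - 1 = 8
  B^(n-1-k) = 5^4 mod 127 = 117
  Delta = 8 * 117 mod 127 = 47

Answer: 47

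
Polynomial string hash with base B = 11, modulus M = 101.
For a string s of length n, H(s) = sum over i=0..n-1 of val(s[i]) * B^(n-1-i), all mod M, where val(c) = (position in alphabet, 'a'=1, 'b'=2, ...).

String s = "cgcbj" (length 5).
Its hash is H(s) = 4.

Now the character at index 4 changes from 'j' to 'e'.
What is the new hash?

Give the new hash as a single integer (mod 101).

val('j') = 10, val('e') = 5
Position k = 4, exponent = n-1-k = 0
B^0 mod M = 11^0 mod 101 = 1
Delta = (5 - 10) * 1 mod 101 = 96
New hash = (4 + 96) mod 101 = 100

Answer: 100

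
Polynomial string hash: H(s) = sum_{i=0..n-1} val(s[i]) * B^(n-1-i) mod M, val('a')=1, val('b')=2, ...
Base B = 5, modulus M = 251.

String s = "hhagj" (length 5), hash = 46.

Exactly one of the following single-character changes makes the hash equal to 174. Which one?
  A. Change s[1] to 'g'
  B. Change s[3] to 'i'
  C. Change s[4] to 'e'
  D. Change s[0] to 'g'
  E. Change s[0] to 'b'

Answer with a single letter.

Answer: D

Derivation:
Option A: s[1]='h'->'g', delta=(7-8)*5^3 mod 251 = 126, hash=46+126 mod 251 = 172
Option B: s[3]='g'->'i', delta=(9-7)*5^1 mod 251 = 10, hash=46+10 mod 251 = 56
Option C: s[4]='j'->'e', delta=(5-10)*5^0 mod 251 = 246, hash=46+246 mod 251 = 41
Option D: s[0]='h'->'g', delta=(7-8)*5^4 mod 251 = 128, hash=46+128 mod 251 = 174 <-- target
Option E: s[0]='h'->'b', delta=(2-8)*5^4 mod 251 = 15, hash=46+15 mod 251 = 61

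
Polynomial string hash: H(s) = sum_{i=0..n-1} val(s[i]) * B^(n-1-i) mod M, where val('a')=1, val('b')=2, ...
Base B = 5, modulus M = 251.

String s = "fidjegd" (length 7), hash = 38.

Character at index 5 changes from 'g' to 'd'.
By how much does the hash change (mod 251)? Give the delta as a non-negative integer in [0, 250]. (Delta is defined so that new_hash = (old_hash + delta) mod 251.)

Answer: 236

Derivation:
Delta formula: (val(new) - val(old)) * B^(n-1-k) mod M
  val('d') - val('g') = 4 - 7 = -3
  B^(n-1-k) = 5^1 mod 251 = 5
  Delta = -3 * 5 mod 251 = 236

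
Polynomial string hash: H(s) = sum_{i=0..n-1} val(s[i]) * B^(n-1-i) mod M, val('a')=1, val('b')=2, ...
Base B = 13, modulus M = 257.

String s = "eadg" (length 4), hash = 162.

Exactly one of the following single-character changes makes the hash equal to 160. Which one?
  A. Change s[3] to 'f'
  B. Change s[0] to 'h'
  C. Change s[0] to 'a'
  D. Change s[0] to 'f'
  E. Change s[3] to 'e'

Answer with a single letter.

Option A: s[3]='g'->'f', delta=(6-7)*13^0 mod 257 = 256, hash=162+256 mod 257 = 161
Option B: s[0]='e'->'h', delta=(8-5)*13^3 mod 257 = 166, hash=162+166 mod 257 = 71
Option C: s[0]='e'->'a', delta=(1-5)*13^3 mod 257 = 207, hash=162+207 mod 257 = 112
Option D: s[0]='e'->'f', delta=(6-5)*13^3 mod 257 = 141, hash=162+141 mod 257 = 46
Option E: s[3]='g'->'e', delta=(5-7)*13^0 mod 257 = 255, hash=162+255 mod 257 = 160 <-- target

Answer: E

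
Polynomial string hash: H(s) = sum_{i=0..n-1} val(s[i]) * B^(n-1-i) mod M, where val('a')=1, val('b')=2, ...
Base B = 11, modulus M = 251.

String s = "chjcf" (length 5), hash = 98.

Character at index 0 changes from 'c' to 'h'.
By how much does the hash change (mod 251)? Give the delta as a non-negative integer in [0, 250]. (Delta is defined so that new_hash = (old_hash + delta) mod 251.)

Delta formula: (val(new) - val(old)) * B^(n-1-k) mod M
  val('h') - val('c') = 8 - 3 = 5
  B^(n-1-k) = 11^4 mod 251 = 83
  Delta = 5 * 83 mod 251 = 164

Answer: 164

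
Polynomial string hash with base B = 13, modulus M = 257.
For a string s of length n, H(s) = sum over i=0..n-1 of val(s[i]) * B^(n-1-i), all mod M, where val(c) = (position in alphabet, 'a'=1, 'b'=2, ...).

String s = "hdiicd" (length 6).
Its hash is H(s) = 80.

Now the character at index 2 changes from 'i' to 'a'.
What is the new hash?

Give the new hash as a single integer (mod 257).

Answer: 237

Derivation:
val('i') = 9, val('a') = 1
Position k = 2, exponent = n-1-k = 3
B^3 mod M = 13^3 mod 257 = 141
Delta = (1 - 9) * 141 mod 257 = 157
New hash = (80 + 157) mod 257 = 237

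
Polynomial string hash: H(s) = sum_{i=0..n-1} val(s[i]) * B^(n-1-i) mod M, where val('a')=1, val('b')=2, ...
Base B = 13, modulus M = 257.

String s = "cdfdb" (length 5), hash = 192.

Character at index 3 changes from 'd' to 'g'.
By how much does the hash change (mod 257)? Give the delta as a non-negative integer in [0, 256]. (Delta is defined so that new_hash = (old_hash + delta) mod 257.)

Answer: 39

Derivation:
Delta formula: (val(new) - val(old)) * B^(n-1-k) mod M
  val('g') - val('d') = 7 - 4 = 3
  B^(n-1-k) = 13^1 mod 257 = 13
  Delta = 3 * 13 mod 257 = 39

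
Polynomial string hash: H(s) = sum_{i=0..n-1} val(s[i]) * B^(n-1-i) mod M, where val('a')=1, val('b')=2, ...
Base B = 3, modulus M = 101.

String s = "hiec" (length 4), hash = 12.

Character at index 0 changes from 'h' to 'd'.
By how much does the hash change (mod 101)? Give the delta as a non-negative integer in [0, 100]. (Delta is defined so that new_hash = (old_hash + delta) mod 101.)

Delta formula: (val(new) - val(old)) * B^(n-1-k) mod M
  val('d') - val('h') = 4 - 8 = -4
  B^(n-1-k) = 3^3 mod 101 = 27
  Delta = -4 * 27 mod 101 = 94

Answer: 94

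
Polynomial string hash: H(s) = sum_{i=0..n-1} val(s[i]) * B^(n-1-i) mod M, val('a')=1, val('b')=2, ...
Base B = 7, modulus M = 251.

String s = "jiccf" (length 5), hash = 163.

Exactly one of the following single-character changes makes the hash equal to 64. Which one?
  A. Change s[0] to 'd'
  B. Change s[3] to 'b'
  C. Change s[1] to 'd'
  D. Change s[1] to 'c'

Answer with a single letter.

Option A: s[0]='j'->'d', delta=(4-10)*7^4 mod 251 = 152, hash=163+152 mod 251 = 64 <-- target
Option B: s[3]='c'->'b', delta=(2-3)*7^1 mod 251 = 244, hash=163+244 mod 251 = 156
Option C: s[1]='i'->'d', delta=(4-9)*7^3 mod 251 = 42, hash=163+42 mod 251 = 205
Option D: s[1]='i'->'c', delta=(3-9)*7^3 mod 251 = 201, hash=163+201 mod 251 = 113

Answer: A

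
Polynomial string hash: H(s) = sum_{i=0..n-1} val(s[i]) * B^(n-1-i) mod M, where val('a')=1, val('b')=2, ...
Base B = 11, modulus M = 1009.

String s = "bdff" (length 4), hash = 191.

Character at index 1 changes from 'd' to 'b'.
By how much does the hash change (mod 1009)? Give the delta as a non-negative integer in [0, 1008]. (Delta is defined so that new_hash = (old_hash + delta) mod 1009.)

Answer: 767

Derivation:
Delta formula: (val(new) - val(old)) * B^(n-1-k) mod M
  val('b') - val('d') = 2 - 4 = -2
  B^(n-1-k) = 11^2 mod 1009 = 121
  Delta = -2 * 121 mod 1009 = 767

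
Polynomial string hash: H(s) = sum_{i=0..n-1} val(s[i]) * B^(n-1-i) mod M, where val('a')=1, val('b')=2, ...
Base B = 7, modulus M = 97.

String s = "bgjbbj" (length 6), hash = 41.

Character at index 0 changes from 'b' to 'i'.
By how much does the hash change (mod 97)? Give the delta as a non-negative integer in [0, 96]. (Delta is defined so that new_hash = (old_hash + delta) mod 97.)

Answer: 85

Derivation:
Delta formula: (val(new) - val(old)) * B^(n-1-k) mod M
  val('i') - val('b') = 9 - 2 = 7
  B^(n-1-k) = 7^5 mod 97 = 26
  Delta = 7 * 26 mod 97 = 85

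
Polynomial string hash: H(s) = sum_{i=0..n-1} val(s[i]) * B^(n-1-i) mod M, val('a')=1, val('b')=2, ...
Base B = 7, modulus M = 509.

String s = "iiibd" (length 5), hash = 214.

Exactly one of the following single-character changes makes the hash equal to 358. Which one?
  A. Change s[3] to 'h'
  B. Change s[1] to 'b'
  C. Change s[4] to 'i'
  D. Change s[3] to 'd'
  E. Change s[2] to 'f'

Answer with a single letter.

Option A: s[3]='b'->'h', delta=(8-2)*7^1 mod 509 = 42, hash=214+42 mod 509 = 256
Option B: s[1]='i'->'b', delta=(2-9)*7^3 mod 509 = 144, hash=214+144 mod 509 = 358 <-- target
Option C: s[4]='d'->'i', delta=(9-4)*7^0 mod 509 = 5, hash=214+5 mod 509 = 219
Option D: s[3]='b'->'d', delta=(4-2)*7^1 mod 509 = 14, hash=214+14 mod 509 = 228
Option E: s[2]='i'->'f', delta=(6-9)*7^2 mod 509 = 362, hash=214+362 mod 509 = 67

Answer: B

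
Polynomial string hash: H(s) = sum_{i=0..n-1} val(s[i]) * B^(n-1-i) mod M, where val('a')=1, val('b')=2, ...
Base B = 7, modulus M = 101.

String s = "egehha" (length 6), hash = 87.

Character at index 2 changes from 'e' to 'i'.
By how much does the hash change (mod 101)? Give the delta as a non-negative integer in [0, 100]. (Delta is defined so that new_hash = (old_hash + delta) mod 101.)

Delta formula: (val(new) - val(old)) * B^(n-1-k) mod M
  val('i') - val('e') = 9 - 5 = 4
  B^(n-1-k) = 7^3 mod 101 = 40
  Delta = 4 * 40 mod 101 = 59

Answer: 59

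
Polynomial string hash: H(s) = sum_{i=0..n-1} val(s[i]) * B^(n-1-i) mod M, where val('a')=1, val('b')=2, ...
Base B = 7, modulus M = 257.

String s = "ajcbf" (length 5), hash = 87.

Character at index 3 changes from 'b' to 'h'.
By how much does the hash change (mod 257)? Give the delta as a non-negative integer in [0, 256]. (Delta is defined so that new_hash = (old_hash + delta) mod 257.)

Answer: 42

Derivation:
Delta formula: (val(new) - val(old)) * B^(n-1-k) mod M
  val('h') - val('b') = 8 - 2 = 6
  B^(n-1-k) = 7^1 mod 257 = 7
  Delta = 6 * 7 mod 257 = 42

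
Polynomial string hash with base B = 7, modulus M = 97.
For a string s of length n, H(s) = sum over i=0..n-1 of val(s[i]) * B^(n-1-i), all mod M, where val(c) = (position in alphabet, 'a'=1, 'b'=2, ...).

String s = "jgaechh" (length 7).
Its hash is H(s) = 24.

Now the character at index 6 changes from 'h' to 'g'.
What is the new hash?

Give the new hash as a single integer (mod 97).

val('h') = 8, val('g') = 7
Position k = 6, exponent = n-1-k = 0
B^0 mod M = 7^0 mod 97 = 1
Delta = (7 - 8) * 1 mod 97 = 96
New hash = (24 + 96) mod 97 = 23

Answer: 23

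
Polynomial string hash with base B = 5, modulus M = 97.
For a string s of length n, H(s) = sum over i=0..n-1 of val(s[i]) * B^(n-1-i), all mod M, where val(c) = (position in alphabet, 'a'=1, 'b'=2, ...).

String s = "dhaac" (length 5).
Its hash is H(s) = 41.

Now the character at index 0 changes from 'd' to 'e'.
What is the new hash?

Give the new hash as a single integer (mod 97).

Answer: 84

Derivation:
val('d') = 4, val('e') = 5
Position k = 0, exponent = n-1-k = 4
B^4 mod M = 5^4 mod 97 = 43
Delta = (5 - 4) * 43 mod 97 = 43
New hash = (41 + 43) mod 97 = 84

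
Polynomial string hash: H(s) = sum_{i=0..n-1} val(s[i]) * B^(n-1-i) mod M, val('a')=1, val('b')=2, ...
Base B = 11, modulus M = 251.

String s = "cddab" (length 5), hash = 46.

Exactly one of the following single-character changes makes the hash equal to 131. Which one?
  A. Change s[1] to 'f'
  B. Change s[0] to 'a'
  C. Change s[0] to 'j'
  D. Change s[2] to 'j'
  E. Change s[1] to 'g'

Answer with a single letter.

Answer: B

Derivation:
Option A: s[1]='d'->'f', delta=(6-4)*11^3 mod 251 = 152, hash=46+152 mod 251 = 198
Option B: s[0]='c'->'a', delta=(1-3)*11^4 mod 251 = 85, hash=46+85 mod 251 = 131 <-- target
Option C: s[0]='c'->'j', delta=(10-3)*11^4 mod 251 = 79, hash=46+79 mod 251 = 125
Option D: s[2]='d'->'j', delta=(10-4)*11^2 mod 251 = 224, hash=46+224 mod 251 = 19
Option E: s[1]='d'->'g', delta=(7-4)*11^3 mod 251 = 228, hash=46+228 mod 251 = 23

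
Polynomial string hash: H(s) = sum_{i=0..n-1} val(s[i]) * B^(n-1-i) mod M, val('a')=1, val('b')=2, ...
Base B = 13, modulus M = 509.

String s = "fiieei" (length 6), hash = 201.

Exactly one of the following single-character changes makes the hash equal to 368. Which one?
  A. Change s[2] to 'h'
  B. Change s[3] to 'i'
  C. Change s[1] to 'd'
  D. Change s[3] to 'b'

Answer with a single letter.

Answer: B

Derivation:
Option A: s[2]='i'->'h', delta=(8-9)*13^3 mod 509 = 348, hash=201+348 mod 509 = 40
Option B: s[3]='e'->'i', delta=(9-5)*13^2 mod 509 = 167, hash=201+167 mod 509 = 368 <-- target
Option C: s[1]='i'->'d', delta=(4-9)*13^4 mod 509 = 224, hash=201+224 mod 509 = 425
Option D: s[3]='e'->'b', delta=(2-5)*13^2 mod 509 = 2, hash=201+2 mod 509 = 203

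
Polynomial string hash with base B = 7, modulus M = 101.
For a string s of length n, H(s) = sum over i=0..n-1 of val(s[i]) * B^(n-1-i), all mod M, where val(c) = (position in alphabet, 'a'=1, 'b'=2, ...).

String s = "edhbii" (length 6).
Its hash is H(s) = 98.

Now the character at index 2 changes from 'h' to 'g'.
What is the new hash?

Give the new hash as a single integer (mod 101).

val('h') = 8, val('g') = 7
Position k = 2, exponent = n-1-k = 3
B^3 mod M = 7^3 mod 101 = 40
Delta = (7 - 8) * 40 mod 101 = 61
New hash = (98 + 61) mod 101 = 58

Answer: 58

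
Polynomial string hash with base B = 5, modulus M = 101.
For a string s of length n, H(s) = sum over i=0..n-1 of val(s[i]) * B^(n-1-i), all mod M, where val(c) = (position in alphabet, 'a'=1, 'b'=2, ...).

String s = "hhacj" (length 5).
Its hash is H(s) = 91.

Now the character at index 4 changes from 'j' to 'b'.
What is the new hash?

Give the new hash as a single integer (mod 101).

val('j') = 10, val('b') = 2
Position k = 4, exponent = n-1-k = 0
B^0 mod M = 5^0 mod 101 = 1
Delta = (2 - 10) * 1 mod 101 = 93
New hash = (91 + 93) mod 101 = 83

Answer: 83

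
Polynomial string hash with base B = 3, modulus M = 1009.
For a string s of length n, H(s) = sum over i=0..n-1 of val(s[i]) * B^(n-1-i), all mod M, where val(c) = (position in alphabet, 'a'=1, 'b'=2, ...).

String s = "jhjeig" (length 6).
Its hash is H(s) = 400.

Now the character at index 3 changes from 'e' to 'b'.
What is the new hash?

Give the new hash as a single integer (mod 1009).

val('e') = 5, val('b') = 2
Position k = 3, exponent = n-1-k = 2
B^2 mod M = 3^2 mod 1009 = 9
Delta = (2 - 5) * 9 mod 1009 = 982
New hash = (400 + 982) mod 1009 = 373

Answer: 373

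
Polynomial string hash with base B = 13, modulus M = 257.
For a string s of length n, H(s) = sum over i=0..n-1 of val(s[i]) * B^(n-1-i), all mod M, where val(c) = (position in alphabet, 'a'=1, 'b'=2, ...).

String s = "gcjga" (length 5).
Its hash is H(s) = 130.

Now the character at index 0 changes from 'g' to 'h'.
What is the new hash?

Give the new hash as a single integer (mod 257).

Answer: 164

Derivation:
val('g') = 7, val('h') = 8
Position k = 0, exponent = n-1-k = 4
B^4 mod M = 13^4 mod 257 = 34
Delta = (8 - 7) * 34 mod 257 = 34
New hash = (130 + 34) mod 257 = 164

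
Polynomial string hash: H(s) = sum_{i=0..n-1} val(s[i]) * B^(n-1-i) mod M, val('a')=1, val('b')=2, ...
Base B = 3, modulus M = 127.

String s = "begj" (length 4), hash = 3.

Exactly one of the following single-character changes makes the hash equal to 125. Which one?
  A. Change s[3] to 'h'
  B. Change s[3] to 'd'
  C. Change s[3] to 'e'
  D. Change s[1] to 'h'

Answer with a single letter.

Answer: C

Derivation:
Option A: s[3]='j'->'h', delta=(8-10)*3^0 mod 127 = 125, hash=3+125 mod 127 = 1
Option B: s[3]='j'->'d', delta=(4-10)*3^0 mod 127 = 121, hash=3+121 mod 127 = 124
Option C: s[3]='j'->'e', delta=(5-10)*3^0 mod 127 = 122, hash=3+122 mod 127 = 125 <-- target
Option D: s[1]='e'->'h', delta=(8-5)*3^2 mod 127 = 27, hash=3+27 mod 127 = 30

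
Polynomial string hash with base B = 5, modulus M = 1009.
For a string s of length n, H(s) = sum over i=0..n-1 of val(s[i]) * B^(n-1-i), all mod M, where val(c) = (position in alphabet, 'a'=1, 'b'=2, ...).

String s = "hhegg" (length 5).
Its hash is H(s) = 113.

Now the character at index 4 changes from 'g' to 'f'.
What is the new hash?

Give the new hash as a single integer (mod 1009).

Answer: 112

Derivation:
val('g') = 7, val('f') = 6
Position k = 4, exponent = n-1-k = 0
B^0 mod M = 5^0 mod 1009 = 1
Delta = (6 - 7) * 1 mod 1009 = 1008
New hash = (113 + 1008) mod 1009 = 112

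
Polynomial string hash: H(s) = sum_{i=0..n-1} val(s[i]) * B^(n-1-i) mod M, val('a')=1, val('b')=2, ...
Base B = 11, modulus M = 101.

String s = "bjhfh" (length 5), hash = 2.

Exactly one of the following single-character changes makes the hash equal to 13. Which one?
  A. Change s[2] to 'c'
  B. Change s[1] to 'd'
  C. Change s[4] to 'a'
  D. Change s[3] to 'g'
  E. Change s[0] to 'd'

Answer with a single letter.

Option A: s[2]='h'->'c', delta=(3-8)*11^2 mod 101 = 1, hash=2+1 mod 101 = 3
Option B: s[1]='j'->'d', delta=(4-10)*11^3 mod 101 = 94, hash=2+94 mod 101 = 96
Option C: s[4]='h'->'a', delta=(1-8)*11^0 mod 101 = 94, hash=2+94 mod 101 = 96
Option D: s[3]='f'->'g', delta=(7-6)*11^1 mod 101 = 11, hash=2+11 mod 101 = 13 <-- target
Option E: s[0]='b'->'d', delta=(4-2)*11^4 mod 101 = 93, hash=2+93 mod 101 = 95

Answer: D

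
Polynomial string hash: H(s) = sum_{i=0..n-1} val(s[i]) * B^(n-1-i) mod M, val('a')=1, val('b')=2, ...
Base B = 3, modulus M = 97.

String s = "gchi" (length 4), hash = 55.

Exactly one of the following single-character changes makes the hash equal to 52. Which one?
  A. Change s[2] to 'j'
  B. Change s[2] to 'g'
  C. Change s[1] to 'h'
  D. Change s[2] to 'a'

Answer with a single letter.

Option A: s[2]='h'->'j', delta=(10-8)*3^1 mod 97 = 6, hash=55+6 mod 97 = 61
Option B: s[2]='h'->'g', delta=(7-8)*3^1 mod 97 = 94, hash=55+94 mod 97 = 52 <-- target
Option C: s[1]='c'->'h', delta=(8-3)*3^2 mod 97 = 45, hash=55+45 mod 97 = 3
Option D: s[2]='h'->'a', delta=(1-8)*3^1 mod 97 = 76, hash=55+76 mod 97 = 34

Answer: B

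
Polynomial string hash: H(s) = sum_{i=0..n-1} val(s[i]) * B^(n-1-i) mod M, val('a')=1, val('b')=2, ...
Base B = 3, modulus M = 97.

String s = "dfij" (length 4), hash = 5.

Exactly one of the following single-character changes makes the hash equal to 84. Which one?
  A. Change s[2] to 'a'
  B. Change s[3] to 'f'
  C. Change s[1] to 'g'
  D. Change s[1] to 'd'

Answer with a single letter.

Option A: s[2]='i'->'a', delta=(1-9)*3^1 mod 97 = 73, hash=5+73 mod 97 = 78
Option B: s[3]='j'->'f', delta=(6-10)*3^0 mod 97 = 93, hash=5+93 mod 97 = 1
Option C: s[1]='f'->'g', delta=(7-6)*3^2 mod 97 = 9, hash=5+9 mod 97 = 14
Option D: s[1]='f'->'d', delta=(4-6)*3^2 mod 97 = 79, hash=5+79 mod 97 = 84 <-- target

Answer: D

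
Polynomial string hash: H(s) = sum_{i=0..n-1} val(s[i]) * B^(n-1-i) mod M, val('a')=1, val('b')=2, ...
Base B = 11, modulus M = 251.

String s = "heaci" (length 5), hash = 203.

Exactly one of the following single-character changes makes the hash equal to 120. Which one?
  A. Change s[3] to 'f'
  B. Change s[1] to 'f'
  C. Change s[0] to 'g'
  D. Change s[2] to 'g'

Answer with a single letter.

Option A: s[3]='c'->'f', delta=(6-3)*11^1 mod 251 = 33, hash=203+33 mod 251 = 236
Option B: s[1]='e'->'f', delta=(6-5)*11^3 mod 251 = 76, hash=203+76 mod 251 = 28
Option C: s[0]='h'->'g', delta=(7-8)*11^4 mod 251 = 168, hash=203+168 mod 251 = 120 <-- target
Option D: s[2]='a'->'g', delta=(7-1)*11^2 mod 251 = 224, hash=203+224 mod 251 = 176

Answer: C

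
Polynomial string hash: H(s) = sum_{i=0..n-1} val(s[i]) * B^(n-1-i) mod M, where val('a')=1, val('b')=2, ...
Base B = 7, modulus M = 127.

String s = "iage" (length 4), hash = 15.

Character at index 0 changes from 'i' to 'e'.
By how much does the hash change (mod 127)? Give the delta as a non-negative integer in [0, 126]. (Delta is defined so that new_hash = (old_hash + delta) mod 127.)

Answer: 25

Derivation:
Delta formula: (val(new) - val(old)) * B^(n-1-k) mod M
  val('e') - val('i') = 5 - 9 = -4
  B^(n-1-k) = 7^3 mod 127 = 89
  Delta = -4 * 89 mod 127 = 25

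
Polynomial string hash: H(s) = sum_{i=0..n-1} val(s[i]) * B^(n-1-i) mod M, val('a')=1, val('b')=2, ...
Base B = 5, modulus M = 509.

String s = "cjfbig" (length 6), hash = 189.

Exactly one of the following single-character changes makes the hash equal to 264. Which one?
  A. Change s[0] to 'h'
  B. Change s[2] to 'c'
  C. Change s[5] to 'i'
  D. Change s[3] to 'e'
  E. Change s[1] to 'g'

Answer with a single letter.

Option A: s[0]='c'->'h', delta=(8-3)*5^5 mod 509 = 355, hash=189+355 mod 509 = 35
Option B: s[2]='f'->'c', delta=(3-6)*5^3 mod 509 = 134, hash=189+134 mod 509 = 323
Option C: s[5]='g'->'i', delta=(9-7)*5^0 mod 509 = 2, hash=189+2 mod 509 = 191
Option D: s[3]='b'->'e', delta=(5-2)*5^2 mod 509 = 75, hash=189+75 mod 509 = 264 <-- target
Option E: s[1]='j'->'g', delta=(7-10)*5^4 mod 509 = 161, hash=189+161 mod 509 = 350

Answer: D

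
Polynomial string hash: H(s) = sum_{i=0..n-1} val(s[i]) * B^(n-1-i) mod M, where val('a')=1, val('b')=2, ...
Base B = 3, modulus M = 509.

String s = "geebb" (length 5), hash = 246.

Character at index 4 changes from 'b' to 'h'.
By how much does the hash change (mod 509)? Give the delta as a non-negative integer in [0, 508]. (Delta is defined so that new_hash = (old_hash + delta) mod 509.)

Answer: 6

Derivation:
Delta formula: (val(new) - val(old)) * B^(n-1-k) mod M
  val('h') - val('b') = 8 - 2 = 6
  B^(n-1-k) = 3^0 mod 509 = 1
  Delta = 6 * 1 mod 509 = 6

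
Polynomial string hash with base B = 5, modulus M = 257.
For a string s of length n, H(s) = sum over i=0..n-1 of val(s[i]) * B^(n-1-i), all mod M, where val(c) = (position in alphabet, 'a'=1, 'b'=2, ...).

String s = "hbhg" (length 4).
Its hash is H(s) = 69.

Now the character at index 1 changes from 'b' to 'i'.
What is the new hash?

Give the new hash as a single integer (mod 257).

val('b') = 2, val('i') = 9
Position k = 1, exponent = n-1-k = 2
B^2 mod M = 5^2 mod 257 = 25
Delta = (9 - 2) * 25 mod 257 = 175
New hash = (69 + 175) mod 257 = 244

Answer: 244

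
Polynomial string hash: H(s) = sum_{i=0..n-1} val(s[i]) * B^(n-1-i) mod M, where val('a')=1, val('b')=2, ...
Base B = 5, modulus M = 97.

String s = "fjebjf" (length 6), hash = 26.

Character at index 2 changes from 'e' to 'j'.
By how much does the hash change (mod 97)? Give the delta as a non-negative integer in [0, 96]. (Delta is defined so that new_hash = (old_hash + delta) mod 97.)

Delta formula: (val(new) - val(old)) * B^(n-1-k) mod M
  val('j') - val('e') = 10 - 5 = 5
  B^(n-1-k) = 5^3 mod 97 = 28
  Delta = 5 * 28 mod 97 = 43

Answer: 43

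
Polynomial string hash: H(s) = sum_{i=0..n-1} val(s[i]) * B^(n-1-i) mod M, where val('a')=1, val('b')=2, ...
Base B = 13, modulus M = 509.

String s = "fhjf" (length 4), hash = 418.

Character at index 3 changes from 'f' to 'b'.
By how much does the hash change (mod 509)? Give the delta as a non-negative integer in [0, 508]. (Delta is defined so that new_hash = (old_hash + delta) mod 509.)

Answer: 505

Derivation:
Delta formula: (val(new) - val(old)) * B^(n-1-k) mod M
  val('b') - val('f') = 2 - 6 = -4
  B^(n-1-k) = 13^0 mod 509 = 1
  Delta = -4 * 1 mod 509 = 505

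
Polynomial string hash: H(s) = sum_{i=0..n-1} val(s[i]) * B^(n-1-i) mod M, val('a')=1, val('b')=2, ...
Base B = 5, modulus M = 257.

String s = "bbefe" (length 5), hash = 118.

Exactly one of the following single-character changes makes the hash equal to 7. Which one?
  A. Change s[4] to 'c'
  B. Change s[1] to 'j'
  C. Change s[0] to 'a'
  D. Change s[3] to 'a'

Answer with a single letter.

Answer: C

Derivation:
Option A: s[4]='e'->'c', delta=(3-5)*5^0 mod 257 = 255, hash=118+255 mod 257 = 116
Option B: s[1]='b'->'j', delta=(10-2)*5^3 mod 257 = 229, hash=118+229 mod 257 = 90
Option C: s[0]='b'->'a', delta=(1-2)*5^4 mod 257 = 146, hash=118+146 mod 257 = 7 <-- target
Option D: s[3]='f'->'a', delta=(1-6)*5^1 mod 257 = 232, hash=118+232 mod 257 = 93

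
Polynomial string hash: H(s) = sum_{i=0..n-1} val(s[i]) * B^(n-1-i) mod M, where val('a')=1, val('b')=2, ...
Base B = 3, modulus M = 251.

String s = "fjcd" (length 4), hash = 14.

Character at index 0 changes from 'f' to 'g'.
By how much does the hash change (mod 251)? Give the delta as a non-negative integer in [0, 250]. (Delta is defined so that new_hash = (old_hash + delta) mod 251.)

Answer: 27

Derivation:
Delta formula: (val(new) - val(old)) * B^(n-1-k) mod M
  val('g') - val('f') = 7 - 6 = 1
  B^(n-1-k) = 3^3 mod 251 = 27
  Delta = 1 * 27 mod 251 = 27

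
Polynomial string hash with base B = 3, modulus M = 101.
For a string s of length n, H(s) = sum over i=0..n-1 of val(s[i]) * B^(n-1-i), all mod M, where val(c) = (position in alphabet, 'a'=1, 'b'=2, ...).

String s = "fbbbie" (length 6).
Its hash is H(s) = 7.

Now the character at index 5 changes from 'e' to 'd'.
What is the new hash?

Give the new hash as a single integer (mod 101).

Answer: 6

Derivation:
val('e') = 5, val('d') = 4
Position k = 5, exponent = n-1-k = 0
B^0 mod M = 3^0 mod 101 = 1
Delta = (4 - 5) * 1 mod 101 = 100
New hash = (7 + 100) mod 101 = 6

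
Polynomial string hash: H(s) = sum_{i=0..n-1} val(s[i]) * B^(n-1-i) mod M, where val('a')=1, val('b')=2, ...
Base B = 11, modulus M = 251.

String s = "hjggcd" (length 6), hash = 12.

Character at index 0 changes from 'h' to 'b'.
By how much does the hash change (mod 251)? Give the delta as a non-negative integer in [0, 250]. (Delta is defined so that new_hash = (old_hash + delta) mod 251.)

Answer: 44

Derivation:
Delta formula: (val(new) - val(old)) * B^(n-1-k) mod M
  val('b') - val('h') = 2 - 8 = -6
  B^(n-1-k) = 11^5 mod 251 = 160
  Delta = -6 * 160 mod 251 = 44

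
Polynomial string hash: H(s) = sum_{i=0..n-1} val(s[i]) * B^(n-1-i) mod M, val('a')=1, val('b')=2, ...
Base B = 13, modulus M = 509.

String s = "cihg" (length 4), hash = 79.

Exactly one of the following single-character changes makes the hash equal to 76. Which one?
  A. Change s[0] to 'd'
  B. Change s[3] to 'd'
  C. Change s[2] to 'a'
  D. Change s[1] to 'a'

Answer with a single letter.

Answer: B

Derivation:
Option A: s[0]='c'->'d', delta=(4-3)*13^3 mod 509 = 161, hash=79+161 mod 509 = 240
Option B: s[3]='g'->'d', delta=(4-7)*13^0 mod 509 = 506, hash=79+506 mod 509 = 76 <-- target
Option C: s[2]='h'->'a', delta=(1-8)*13^1 mod 509 = 418, hash=79+418 mod 509 = 497
Option D: s[1]='i'->'a', delta=(1-9)*13^2 mod 509 = 175, hash=79+175 mod 509 = 254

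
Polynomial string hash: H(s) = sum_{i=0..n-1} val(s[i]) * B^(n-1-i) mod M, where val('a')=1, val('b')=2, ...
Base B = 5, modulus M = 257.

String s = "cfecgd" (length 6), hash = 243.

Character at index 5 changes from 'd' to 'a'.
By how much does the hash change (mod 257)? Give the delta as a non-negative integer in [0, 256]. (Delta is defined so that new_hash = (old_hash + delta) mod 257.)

Delta formula: (val(new) - val(old)) * B^(n-1-k) mod M
  val('a') - val('d') = 1 - 4 = -3
  B^(n-1-k) = 5^0 mod 257 = 1
  Delta = -3 * 1 mod 257 = 254

Answer: 254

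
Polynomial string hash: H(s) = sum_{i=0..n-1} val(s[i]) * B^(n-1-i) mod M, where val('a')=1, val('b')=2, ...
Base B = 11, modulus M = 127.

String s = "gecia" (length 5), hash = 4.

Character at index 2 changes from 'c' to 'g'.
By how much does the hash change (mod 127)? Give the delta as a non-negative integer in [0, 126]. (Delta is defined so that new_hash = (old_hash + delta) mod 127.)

Delta formula: (val(new) - val(old)) * B^(n-1-k) mod M
  val('g') - val('c') = 7 - 3 = 4
  B^(n-1-k) = 11^2 mod 127 = 121
  Delta = 4 * 121 mod 127 = 103

Answer: 103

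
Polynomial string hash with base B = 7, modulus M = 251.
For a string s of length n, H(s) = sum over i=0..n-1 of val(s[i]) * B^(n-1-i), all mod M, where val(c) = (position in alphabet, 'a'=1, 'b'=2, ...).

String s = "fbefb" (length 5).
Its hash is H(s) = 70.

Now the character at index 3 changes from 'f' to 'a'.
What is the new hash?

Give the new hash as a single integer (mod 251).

val('f') = 6, val('a') = 1
Position k = 3, exponent = n-1-k = 1
B^1 mod M = 7^1 mod 251 = 7
Delta = (1 - 6) * 7 mod 251 = 216
New hash = (70 + 216) mod 251 = 35

Answer: 35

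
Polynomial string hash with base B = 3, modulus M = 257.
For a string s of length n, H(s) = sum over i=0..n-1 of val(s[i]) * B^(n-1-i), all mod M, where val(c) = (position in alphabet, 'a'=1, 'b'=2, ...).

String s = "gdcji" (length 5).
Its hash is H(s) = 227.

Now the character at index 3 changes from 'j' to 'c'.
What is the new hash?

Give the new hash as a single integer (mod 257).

Answer: 206

Derivation:
val('j') = 10, val('c') = 3
Position k = 3, exponent = n-1-k = 1
B^1 mod M = 3^1 mod 257 = 3
Delta = (3 - 10) * 3 mod 257 = 236
New hash = (227 + 236) mod 257 = 206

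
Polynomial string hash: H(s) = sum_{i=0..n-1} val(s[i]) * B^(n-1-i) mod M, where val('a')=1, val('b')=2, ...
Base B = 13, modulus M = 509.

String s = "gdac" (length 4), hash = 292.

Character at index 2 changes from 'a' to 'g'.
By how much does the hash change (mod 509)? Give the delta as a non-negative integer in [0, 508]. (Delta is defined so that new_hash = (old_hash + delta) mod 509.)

Delta formula: (val(new) - val(old)) * B^(n-1-k) mod M
  val('g') - val('a') = 7 - 1 = 6
  B^(n-1-k) = 13^1 mod 509 = 13
  Delta = 6 * 13 mod 509 = 78

Answer: 78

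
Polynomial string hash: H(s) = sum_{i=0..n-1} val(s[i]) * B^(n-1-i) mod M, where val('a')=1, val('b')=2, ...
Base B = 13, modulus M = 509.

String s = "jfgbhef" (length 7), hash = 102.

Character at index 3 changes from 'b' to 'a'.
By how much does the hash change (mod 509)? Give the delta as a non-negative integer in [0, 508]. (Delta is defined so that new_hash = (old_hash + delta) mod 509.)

Answer: 348

Derivation:
Delta formula: (val(new) - val(old)) * B^(n-1-k) mod M
  val('a') - val('b') = 1 - 2 = -1
  B^(n-1-k) = 13^3 mod 509 = 161
  Delta = -1 * 161 mod 509 = 348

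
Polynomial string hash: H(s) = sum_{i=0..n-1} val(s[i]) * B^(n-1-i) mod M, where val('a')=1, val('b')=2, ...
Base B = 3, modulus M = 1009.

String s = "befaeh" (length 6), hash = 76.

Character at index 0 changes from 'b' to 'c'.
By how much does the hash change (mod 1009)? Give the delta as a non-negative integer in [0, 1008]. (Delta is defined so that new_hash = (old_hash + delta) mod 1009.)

Answer: 243

Derivation:
Delta formula: (val(new) - val(old)) * B^(n-1-k) mod M
  val('c') - val('b') = 3 - 2 = 1
  B^(n-1-k) = 3^5 mod 1009 = 243
  Delta = 1 * 243 mod 1009 = 243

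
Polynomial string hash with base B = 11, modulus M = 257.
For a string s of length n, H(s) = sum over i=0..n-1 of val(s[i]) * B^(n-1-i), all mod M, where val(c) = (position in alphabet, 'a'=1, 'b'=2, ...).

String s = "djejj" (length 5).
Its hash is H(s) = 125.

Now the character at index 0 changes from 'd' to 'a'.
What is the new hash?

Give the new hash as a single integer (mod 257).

val('d') = 4, val('a') = 1
Position k = 0, exponent = n-1-k = 4
B^4 mod M = 11^4 mod 257 = 249
Delta = (1 - 4) * 249 mod 257 = 24
New hash = (125 + 24) mod 257 = 149

Answer: 149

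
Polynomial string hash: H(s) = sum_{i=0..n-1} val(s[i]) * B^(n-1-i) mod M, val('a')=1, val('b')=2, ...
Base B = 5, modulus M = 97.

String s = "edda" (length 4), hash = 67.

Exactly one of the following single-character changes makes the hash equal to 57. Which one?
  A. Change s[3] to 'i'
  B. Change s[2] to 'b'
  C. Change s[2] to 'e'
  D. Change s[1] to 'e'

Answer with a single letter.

Answer: B

Derivation:
Option A: s[3]='a'->'i', delta=(9-1)*5^0 mod 97 = 8, hash=67+8 mod 97 = 75
Option B: s[2]='d'->'b', delta=(2-4)*5^1 mod 97 = 87, hash=67+87 mod 97 = 57 <-- target
Option C: s[2]='d'->'e', delta=(5-4)*5^1 mod 97 = 5, hash=67+5 mod 97 = 72
Option D: s[1]='d'->'e', delta=(5-4)*5^2 mod 97 = 25, hash=67+25 mod 97 = 92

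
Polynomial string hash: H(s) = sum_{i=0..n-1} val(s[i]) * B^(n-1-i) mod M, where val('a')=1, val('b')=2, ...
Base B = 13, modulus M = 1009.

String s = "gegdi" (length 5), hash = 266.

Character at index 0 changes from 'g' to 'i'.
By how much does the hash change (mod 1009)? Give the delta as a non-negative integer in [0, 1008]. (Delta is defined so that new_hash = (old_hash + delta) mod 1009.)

Delta formula: (val(new) - val(old)) * B^(n-1-k) mod M
  val('i') - val('g') = 9 - 7 = 2
  B^(n-1-k) = 13^4 mod 1009 = 309
  Delta = 2 * 309 mod 1009 = 618

Answer: 618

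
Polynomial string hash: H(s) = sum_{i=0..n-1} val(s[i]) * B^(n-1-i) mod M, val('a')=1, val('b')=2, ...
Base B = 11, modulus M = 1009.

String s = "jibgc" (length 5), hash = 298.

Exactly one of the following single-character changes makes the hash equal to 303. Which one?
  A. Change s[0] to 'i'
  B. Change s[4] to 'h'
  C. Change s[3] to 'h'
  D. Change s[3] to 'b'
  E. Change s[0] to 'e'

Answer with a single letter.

Option A: s[0]='j'->'i', delta=(9-10)*11^4 mod 1009 = 494, hash=298+494 mod 1009 = 792
Option B: s[4]='c'->'h', delta=(8-3)*11^0 mod 1009 = 5, hash=298+5 mod 1009 = 303 <-- target
Option C: s[3]='g'->'h', delta=(8-7)*11^1 mod 1009 = 11, hash=298+11 mod 1009 = 309
Option D: s[3]='g'->'b', delta=(2-7)*11^1 mod 1009 = 954, hash=298+954 mod 1009 = 243
Option E: s[0]='j'->'e', delta=(5-10)*11^4 mod 1009 = 452, hash=298+452 mod 1009 = 750

Answer: B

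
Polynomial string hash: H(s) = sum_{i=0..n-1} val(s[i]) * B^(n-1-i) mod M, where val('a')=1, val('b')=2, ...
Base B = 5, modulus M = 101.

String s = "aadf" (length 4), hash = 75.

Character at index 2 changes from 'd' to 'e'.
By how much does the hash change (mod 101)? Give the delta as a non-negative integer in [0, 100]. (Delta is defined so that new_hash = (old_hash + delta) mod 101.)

Delta formula: (val(new) - val(old)) * B^(n-1-k) mod M
  val('e') - val('d') = 5 - 4 = 1
  B^(n-1-k) = 5^1 mod 101 = 5
  Delta = 1 * 5 mod 101 = 5

Answer: 5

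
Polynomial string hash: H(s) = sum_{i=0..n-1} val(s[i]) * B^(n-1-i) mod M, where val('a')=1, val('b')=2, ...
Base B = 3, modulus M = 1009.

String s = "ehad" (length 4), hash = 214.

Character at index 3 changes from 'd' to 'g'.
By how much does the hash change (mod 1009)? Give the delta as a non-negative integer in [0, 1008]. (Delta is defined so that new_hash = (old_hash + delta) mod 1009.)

Answer: 3

Derivation:
Delta formula: (val(new) - val(old)) * B^(n-1-k) mod M
  val('g') - val('d') = 7 - 4 = 3
  B^(n-1-k) = 3^0 mod 1009 = 1
  Delta = 3 * 1 mod 1009 = 3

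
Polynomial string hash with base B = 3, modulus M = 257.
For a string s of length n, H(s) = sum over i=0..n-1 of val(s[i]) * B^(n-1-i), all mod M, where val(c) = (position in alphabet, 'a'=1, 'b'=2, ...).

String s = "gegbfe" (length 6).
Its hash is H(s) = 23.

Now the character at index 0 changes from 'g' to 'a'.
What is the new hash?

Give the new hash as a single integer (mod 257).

Answer: 107

Derivation:
val('g') = 7, val('a') = 1
Position k = 0, exponent = n-1-k = 5
B^5 mod M = 3^5 mod 257 = 243
Delta = (1 - 7) * 243 mod 257 = 84
New hash = (23 + 84) mod 257 = 107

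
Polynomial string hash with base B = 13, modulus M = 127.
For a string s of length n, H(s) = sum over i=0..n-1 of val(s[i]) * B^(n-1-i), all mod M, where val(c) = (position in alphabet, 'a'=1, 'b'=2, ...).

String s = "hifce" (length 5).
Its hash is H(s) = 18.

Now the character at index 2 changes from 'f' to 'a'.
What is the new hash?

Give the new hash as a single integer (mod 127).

Answer: 62

Derivation:
val('f') = 6, val('a') = 1
Position k = 2, exponent = n-1-k = 2
B^2 mod M = 13^2 mod 127 = 42
Delta = (1 - 6) * 42 mod 127 = 44
New hash = (18 + 44) mod 127 = 62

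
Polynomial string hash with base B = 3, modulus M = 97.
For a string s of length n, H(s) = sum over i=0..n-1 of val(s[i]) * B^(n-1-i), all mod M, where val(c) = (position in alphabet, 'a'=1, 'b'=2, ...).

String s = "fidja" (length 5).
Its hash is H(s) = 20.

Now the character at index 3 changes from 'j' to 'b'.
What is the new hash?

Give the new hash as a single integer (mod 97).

val('j') = 10, val('b') = 2
Position k = 3, exponent = n-1-k = 1
B^1 mod M = 3^1 mod 97 = 3
Delta = (2 - 10) * 3 mod 97 = 73
New hash = (20 + 73) mod 97 = 93

Answer: 93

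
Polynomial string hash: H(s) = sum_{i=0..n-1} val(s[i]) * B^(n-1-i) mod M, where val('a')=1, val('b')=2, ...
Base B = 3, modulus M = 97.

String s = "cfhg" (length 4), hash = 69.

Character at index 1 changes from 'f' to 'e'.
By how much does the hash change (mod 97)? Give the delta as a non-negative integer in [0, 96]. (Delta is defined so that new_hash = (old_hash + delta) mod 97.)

Delta formula: (val(new) - val(old)) * B^(n-1-k) mod M
  val('e') - val('f') = 5 - 6 = -1
  B^(n-1-k) = 3^2 mod 97 = 9
  Delta = -1 * 9 mod 97 = 88

Answer: 88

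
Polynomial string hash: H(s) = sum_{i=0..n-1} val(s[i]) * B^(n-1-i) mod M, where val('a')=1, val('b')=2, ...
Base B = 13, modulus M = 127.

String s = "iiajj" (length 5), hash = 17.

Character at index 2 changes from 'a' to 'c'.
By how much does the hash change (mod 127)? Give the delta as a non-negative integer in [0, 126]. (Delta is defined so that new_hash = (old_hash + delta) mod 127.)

Answer: 84

Derivation:
Delta formula: (val(new) - val(old)) * B^(n-1-k) mod M
  val('c') - val('a') = 3 - 1 = 2
  B^(n-1-k) = 13^2 mod 127 = 42
  Delta = 2 * 42 mod 127 = 84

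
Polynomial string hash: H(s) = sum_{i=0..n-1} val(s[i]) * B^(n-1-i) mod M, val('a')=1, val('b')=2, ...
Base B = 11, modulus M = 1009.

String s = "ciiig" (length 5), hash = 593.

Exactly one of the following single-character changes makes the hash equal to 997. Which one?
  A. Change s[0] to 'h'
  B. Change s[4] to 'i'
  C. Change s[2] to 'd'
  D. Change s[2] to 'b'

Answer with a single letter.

Answer: C

Derivation:
Option A: s[0]='c'->'h', delta=(8-3)*11^4 mod 1009 = 557, hash=593+557 mod 1009 = 141
Option B: s[4]='g'->'i', delta=(9-7)*11^0 mod 1009 = 2, hash=593+2 mod 1009 = 595
Option C: s[2]='i'->'d', delta=(4-9)*11^2 mod 1009 = 404, hash=593+404 mod 1009 = 997 <-- target
Option D: s[2]='i'->'b', delta=(2-9)*11^2 mod 1009 = 162, hash=593+162 mod 1009 = 755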